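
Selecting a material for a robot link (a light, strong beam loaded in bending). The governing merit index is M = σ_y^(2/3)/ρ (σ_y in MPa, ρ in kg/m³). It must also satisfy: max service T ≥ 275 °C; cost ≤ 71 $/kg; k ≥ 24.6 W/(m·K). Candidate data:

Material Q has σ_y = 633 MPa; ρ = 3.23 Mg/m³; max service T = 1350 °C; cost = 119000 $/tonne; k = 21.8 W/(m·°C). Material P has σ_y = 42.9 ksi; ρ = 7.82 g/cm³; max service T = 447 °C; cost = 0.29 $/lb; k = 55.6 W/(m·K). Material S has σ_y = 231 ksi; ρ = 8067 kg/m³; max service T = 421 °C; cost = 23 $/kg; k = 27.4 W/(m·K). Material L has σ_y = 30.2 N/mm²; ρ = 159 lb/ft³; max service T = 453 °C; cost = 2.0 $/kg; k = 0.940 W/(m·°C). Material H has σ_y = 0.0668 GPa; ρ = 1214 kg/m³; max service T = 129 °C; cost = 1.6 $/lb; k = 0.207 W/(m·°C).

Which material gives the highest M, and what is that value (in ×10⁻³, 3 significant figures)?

material S, M = 16.9×10⁻³

Screen on constraints: max service T ≥ 275 °C; cost ≤ 71 $/kg; k ≥ 24.6 W/(m·K). Survivors: material P, material S.
In SI units:
  material P: σ_y = 295.8 MPa, ρ = 7820 kg/m³
  material S: σ_y = 1593 MPa, ρ = 8067 kg/m³
  material S: M = 16.9×10⁻³
  material P: M = 5.68×10⁻³
Material S ranks first.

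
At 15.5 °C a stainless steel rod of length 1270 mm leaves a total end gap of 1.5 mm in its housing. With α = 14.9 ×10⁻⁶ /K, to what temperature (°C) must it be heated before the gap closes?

94.8 °C

α·L₀·ΔT = 1.5 mm ⇒ ΔT = 1.5 / (14.9×10⁻⁶ × 1270.0) = 79.27 K.
T = 15.5 + 79.27 = 94.77 °C.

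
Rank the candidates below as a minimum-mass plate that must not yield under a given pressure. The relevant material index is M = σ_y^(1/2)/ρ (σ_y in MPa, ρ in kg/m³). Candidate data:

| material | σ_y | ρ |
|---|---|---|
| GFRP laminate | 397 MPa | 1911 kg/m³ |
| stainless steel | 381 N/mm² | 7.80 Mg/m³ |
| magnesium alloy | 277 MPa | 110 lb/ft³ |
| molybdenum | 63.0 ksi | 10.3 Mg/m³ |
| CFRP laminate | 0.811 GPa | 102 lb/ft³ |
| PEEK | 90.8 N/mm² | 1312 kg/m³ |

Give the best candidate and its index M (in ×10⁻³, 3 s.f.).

After converting to SI:
  GFRP laminate: σ_y = 397.0 MPa, ρ = 1911 kg/m³
  stainless steel: σ_y = 381.0 MPa, ρ = 7800 kg/m³
  magnesium alloy: σ_y = 277.0 MPa, ρ = 1762 kg/m³
  molybdenum: σ_y = 434.4 MPa, ρ = 10300 kg/m³
  CFRP laminate: σ_y = 811.0 MPa, ρ = 1634 kg/m³
  PEEK: σ_y = 90.80 MPa, ρ = 1312 kg/m³
  CFRP laminate: M = 17.4×10⁻³
  GFRP laminate: M = 10.4×10⁻³
  magnesium alloy: M = 9.45×10⁻³
  PEEK: M = 7.26×10⁻³
  stainless steel: M = 2.50×10⁻³
  molybdenum: M = 2.02×10⁻³
CFRP laminate ranks first.

CFRP laminate, M = 17.4×10⁻³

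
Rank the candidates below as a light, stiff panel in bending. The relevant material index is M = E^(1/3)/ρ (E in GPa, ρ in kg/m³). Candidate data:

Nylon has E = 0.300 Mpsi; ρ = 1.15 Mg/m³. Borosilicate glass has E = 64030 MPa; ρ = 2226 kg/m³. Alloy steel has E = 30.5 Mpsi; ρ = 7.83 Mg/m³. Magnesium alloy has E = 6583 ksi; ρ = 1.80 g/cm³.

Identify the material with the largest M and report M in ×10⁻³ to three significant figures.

magnesium alloy, M = 1.98×10⁻³

Normalizing units and computing the index:
  nylon: E = 2.068 GPa, ρ = 1150 kg/m³
  borosilicate glass: E = 64.03 GPa, ρ = 2226 kg/m³
  alloy steel: E = 210.3 GPa, ρ = 7830 kg/m³
  magnesium alloy: E = 45.39 GPa, ρ = 1800 kg/m³
  magnesium alloy: M = 1.98×10⁻³
  borosilicate glass: M = 1.80×10⁻³
  nylon: M = 1.11×10⁻³
  alloy steel: M = 0.759×10⁻³
Magnesium alloy ranks first.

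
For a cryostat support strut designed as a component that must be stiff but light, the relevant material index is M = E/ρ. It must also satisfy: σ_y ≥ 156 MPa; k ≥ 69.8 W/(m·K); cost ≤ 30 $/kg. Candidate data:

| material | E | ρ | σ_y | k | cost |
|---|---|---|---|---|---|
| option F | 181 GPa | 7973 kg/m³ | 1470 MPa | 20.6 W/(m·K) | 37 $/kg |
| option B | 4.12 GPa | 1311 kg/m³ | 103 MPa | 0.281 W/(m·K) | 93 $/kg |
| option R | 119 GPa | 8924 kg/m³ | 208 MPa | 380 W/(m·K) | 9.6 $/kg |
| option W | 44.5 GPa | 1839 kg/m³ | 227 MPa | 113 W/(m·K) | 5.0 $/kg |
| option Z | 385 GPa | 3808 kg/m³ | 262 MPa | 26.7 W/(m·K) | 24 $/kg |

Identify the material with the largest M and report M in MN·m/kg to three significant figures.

Screen on constraints: σ_y ≥ 156 MPa; k ≥ 69.8 W/(m·K); cost ≤ 30 $/kg. Survivors: option R, option W.
Per-candidate index values:
  option W: M = 24.2 MN·m/kg
  option R: M = 13.3 MN·m/kg
The maximum is for option W.

option W, M = 24.2 MN·m/kg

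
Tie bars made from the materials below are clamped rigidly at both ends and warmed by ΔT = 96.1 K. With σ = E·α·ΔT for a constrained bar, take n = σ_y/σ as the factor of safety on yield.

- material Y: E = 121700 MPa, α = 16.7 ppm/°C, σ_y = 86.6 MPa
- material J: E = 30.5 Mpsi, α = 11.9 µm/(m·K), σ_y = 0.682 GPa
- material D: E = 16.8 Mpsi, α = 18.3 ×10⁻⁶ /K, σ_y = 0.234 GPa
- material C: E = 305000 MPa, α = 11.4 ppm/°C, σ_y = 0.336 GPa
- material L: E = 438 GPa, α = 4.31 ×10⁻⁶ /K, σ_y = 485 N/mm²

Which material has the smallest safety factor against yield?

material Y

With everything in SI (GPa, ×10⁻⁶/K, MPa):
  material Y: E = 121.7, α = 16.7, σ_y = 86.60 → σ = 195 MPa, n = 0.443
  material J: E = 210.3, α = 11.9, σ_y = 682.0 → σ = 240 MPa, n = 2.84
  material D: E = 115.8, α = 18.3, σ_y = 234.0 → σ = 204 MPa, n = 1.15
  material C: E = 305.0, α = 11.4, σ_y = 336.0 → σ = 334 MPa, n = 1.01
  material L: E = 438.0, α = 4.31, σ_y = 485.0 → σ = 181 MPa, n = 2.67
Smallest n: material Y with n = 0.443.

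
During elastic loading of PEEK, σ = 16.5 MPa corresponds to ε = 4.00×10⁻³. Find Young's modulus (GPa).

4.12 GPa

E = σ/ε = 16.5 MPa / 4.00×10⁻³ = 4125 MPa = 4.12 GPa.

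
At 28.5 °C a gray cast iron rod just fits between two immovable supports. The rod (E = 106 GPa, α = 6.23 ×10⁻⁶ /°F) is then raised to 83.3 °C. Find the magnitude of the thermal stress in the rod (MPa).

α = 6.23×10⁻⁶/°F × 9/5 = 11.2×10⁻⁶/K.
ΔT = 54.80 K. Constrained thermal stress σ = E·α·ΔT = 106.0×10³ MPa × 11.2×10⁻⁶ × 54.80 = 65.1 MPa (compressive).

65.1 MPa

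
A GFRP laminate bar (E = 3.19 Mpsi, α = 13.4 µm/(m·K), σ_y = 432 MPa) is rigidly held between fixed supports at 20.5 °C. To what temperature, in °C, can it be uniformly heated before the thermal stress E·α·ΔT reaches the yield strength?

1490 °C

E = 3.19 Mpsi = 21.99 GPa.
E·α·ΔT = 432.0 MPa ⇒ ΔT = 432.0 / (21.99×10³ × 13.4×10⁻⁶) = 1466 K.
T = 20.5 + 1466 = 1486 °C.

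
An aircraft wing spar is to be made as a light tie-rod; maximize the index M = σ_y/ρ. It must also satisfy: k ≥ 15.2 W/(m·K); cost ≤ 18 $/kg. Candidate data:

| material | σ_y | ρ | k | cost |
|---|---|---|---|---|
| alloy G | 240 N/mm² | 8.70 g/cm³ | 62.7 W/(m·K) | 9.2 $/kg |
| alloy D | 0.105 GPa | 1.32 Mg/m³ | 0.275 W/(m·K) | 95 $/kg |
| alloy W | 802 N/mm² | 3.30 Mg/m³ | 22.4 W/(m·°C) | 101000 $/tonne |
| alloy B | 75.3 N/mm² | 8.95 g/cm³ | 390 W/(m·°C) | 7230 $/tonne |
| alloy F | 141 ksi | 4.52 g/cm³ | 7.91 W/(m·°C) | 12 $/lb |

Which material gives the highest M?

alloy G

Screen on constraints: k ≥ 15.2 W/(m·K); cost ≤ 18 $/kg. Survivors: alloy G, alloy B.
Convert each candidate to consistent units, then evaluate M:
  alloy G: σ_y = 240.0 MPa, ρ = 8700 kg/m³
  alloy B: σ_y = 75.30 MPa, ρ = 8950 kg/m³
  alloy G: M = 27.6 kN·m/kg
  alloy B: M = 8.41 kN·m/kg
Alloy G has the largest M.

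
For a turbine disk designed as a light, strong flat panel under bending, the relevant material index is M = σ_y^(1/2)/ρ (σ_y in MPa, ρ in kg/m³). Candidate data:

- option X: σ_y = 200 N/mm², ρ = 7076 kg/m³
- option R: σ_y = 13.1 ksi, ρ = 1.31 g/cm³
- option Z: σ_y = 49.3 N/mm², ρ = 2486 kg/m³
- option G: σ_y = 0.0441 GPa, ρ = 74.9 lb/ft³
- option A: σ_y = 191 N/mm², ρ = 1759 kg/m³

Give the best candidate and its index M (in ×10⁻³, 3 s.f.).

option A, M = 7.86×10⁻³

Convert each candidate to consistent units, then evaluate M:
  option X: σ_y = 200.0 MPa, ρ = 7076 kg/m³
  option R: σ_y = 90.32 MPa, ρ = 1310 kg/m³
  option Z: σ_y = 49.30 MPa, ρ = 2486 kg/m³
  option G: σ_y = 44.10 MPa, ρ = 1200 kg/m³
  option A: σ_y = 191.0 MPa, ρ = 1759 kg/m³
  option A: M = 7.86×10⁻³
  option R: M = 7.25×10⁻³
  option G: M = 5.53×10⁻³
  option Z: M = 2.82×10⁻³
  option X: M = 2.00×10⁻³
The maximum is for option A.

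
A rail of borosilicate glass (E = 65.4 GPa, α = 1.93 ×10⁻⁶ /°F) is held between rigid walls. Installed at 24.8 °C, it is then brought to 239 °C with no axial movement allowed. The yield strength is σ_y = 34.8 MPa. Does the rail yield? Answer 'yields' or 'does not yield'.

yields

α = 1.93×10⁻⁶/°F × 9/5 = 3.47×10⁻⁶/K.
ΔT = 214.2 K. Constrained thermal stress σ = E·α·ΔT = 65.40×10³ MPa × 3.47×10⁻⁶ × 214.2 = 48.7 MPa (compressive).
Compare to σ_y = 34.8 MPa: σ ≥ σ_y, so it yields.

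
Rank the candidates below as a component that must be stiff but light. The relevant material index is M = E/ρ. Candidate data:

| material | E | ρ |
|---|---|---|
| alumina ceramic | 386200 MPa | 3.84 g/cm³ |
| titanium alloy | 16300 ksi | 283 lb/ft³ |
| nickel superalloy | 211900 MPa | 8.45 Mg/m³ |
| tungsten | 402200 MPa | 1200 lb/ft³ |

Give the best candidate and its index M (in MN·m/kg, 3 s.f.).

In SI units:
  alumina ceramic: E = 386.2 GPa, ρ = 3840 kg/m³
  titanium alloy: E = 112.4 GPa, ρ = 4533 kg/m³
  nickel superalloy: E = 211.9 GPa, ρ = 8450 kg/m³
  tungsten: E = 402.2 GPa, ρ = 19220 kg/m³
  alumina ceramic: M = 101 MN·m/kg
  nickel superalloy: M = 25.1 MN·m/kg
  titanium alloy: M = 24.8 MN·m/kg
  tungsten: M = 20.9 MN·m/kg
Alumina ceramic has the largest M.

alumina ceramic, M = 101 MN·m/kg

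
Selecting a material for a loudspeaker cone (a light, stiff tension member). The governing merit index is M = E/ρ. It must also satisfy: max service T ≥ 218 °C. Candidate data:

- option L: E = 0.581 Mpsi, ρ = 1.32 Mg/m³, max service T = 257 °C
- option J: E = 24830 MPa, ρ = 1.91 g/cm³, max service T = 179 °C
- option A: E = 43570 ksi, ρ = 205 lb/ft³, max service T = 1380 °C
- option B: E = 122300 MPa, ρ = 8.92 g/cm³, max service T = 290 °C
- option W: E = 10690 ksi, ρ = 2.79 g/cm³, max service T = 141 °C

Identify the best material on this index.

option A

Screen on constraints: max service T ≥ 218 °C. Survivors: option L, option A, option B.
Putting every candidate on a common basis:
  option L: E = 4.006 GPa, ρ = 1320 kg/m³
  option A: E = 300.4 GPa, ρ = 3284 kg/m³
  option B: E = 122.3 GPa, ρ = 8920 kg/m³
  option A: M = 91.5 MN·m/kg
  option B: M = 13.7 MN·m/kg
  option L: M = 3.03 MN·m/kg
Option A has the largest M.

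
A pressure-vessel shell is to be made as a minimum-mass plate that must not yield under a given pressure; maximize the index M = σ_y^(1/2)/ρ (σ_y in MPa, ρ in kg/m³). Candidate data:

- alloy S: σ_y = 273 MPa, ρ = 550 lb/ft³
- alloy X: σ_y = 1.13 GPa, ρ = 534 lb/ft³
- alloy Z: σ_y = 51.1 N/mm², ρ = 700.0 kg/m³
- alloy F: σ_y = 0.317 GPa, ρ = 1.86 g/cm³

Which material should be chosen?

Convert each candidate to consistent units, then evaluate M:
  alloy S: σ_y = 273.0 MPa, ρ = 8810 kg/m³
  alloy X: σ_y = 1130 MPa, ρ = 8554 kg/m³
  alloy Z: σ_y = 51.10 MPa, ρ = 700.0 kg/m³
  alloy F: σ_y = 317.0 MPa, ρ = 1860 kg/m³
  alloy Z: M = 10.2×10⁻³
  alloy F: M = 9.57×10⁻³
  alloy X: M = 3.93×10⁻³
  alloy S: M = 1.88×10⁻³
Alloy Z ranks first.

alloy Z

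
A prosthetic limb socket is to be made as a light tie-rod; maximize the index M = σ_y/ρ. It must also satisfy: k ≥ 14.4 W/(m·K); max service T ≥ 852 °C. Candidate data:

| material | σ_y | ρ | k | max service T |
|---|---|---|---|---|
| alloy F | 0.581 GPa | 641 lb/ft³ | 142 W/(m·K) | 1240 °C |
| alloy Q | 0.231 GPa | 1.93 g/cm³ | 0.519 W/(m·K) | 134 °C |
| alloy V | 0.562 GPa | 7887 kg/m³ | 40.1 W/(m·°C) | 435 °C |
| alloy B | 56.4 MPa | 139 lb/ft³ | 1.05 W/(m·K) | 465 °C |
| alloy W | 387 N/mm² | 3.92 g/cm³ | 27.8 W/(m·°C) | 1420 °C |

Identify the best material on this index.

alloy W

Screen on constraints: k ≥ 14.4 W/(m·K); max service T ≥ 852 °C. Survivors: alloy F, alloy W.
Convert each candidate to consistent units, then evaluate M:
  alloy F: σ_y = 581.0 MPa, ρ = 10270 kg/m³
  alloy W: σ_y = 387.0 MPa, ρ = 3920 kg/m³
  alloy W: M = 98.7 kN·m/kg
  alloy F: M = 56.6 kN·m/kg
The maximum is for alloy W.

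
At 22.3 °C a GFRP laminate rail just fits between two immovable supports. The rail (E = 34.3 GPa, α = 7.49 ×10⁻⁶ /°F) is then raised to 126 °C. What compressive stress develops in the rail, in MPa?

α = 7.49×10⁻⁶/°F × 9/5 = 13.5×10⁻⁶/K.
ΔT = 103.7 K. Constrained thermal stress σ = E·α·ΔT = 34.30×10³ MPa × 13.5×10⁻⁶ × 103.7 = 48.0 MPa (compressive).

48.0 MPa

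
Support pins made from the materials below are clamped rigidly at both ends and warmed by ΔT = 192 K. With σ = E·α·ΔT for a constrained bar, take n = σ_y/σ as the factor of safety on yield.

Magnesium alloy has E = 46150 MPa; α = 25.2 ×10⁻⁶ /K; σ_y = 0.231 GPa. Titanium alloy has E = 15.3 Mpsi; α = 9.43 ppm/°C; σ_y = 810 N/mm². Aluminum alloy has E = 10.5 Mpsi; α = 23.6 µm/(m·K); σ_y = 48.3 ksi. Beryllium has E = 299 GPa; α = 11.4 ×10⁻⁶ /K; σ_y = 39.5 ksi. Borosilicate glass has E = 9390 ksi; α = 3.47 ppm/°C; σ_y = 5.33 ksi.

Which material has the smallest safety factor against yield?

beryllium

Per material, after unit conversion:
  magnesium alloy: E = 46.15, α = 25.2, σ_y = 231.0 → σ = 223 MPa, n = 1.03
  titanium alloy: E = 105.5, α = 9.43, σ_y = 810.0 → σ = 191 MPa, n = 4.24
  aluminum alloy: E = 72.39, α = 23.6, σ_y = 333.0 → σ = 328 MPa, n = 1.02
  beryllium: E = 299.0, α = 11.4, σ_y = 272.3 → σ = 654 MPa, n = 0.416
  borosilicate glass: E = 64.74, α = 3.47, σ_y = 36.75 → σ = 43.1 MPa, n = 0.852
Beryllium has the lowest safety factor, n = 0.416.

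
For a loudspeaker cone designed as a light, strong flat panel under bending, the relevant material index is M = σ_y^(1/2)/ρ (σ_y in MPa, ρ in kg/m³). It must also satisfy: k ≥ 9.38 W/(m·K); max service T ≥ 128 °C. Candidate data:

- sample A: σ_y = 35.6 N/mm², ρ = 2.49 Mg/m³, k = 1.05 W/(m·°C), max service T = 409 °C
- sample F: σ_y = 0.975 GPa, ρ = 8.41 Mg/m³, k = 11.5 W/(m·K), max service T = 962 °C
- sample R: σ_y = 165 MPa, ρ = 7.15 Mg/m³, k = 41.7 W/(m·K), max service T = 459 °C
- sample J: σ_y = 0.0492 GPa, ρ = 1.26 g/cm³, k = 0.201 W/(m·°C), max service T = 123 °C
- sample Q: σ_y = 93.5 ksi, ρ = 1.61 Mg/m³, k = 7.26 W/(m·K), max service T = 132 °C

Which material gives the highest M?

Screen on constraints: k ≥ 9.38 W/(m·K); max service T ≥ 128 °C. Survivors: sample F, sample R.
Putting every candidate on a common basis:
  sample F: σ_y = 975.0 MPa, ρ = 8410 kg/m³
  sample R: σ_y = 165.0 MPa, ρ = 7150 kg/m³
  sample F: M = 3.71×10⁻³
  sample R: M = 1.80×10⁻³
Highest index: sample F.

sample F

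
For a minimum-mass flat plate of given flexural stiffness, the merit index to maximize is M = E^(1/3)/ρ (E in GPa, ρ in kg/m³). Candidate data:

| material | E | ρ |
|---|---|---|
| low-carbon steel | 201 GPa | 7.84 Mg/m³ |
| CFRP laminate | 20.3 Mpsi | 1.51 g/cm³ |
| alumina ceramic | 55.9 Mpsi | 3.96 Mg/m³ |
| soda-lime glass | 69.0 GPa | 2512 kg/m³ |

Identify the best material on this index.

Normalizing units and computing the index:
  low-carbon steel: E = 201.0 GPa, ρ = 7840 kg/m³
  CFRP laminate: E = 140.0 GPa, ρ = 1510 kg/m³
  alumina ceramic: E = 385.4 GPa, ρ = 3960 kg/m³
  soda-lime glass: E = 69.00 GPa, ρ = 2512 kg/m³
  CFRP laminate: M = 3.44×10⁻³
  alumina ceramic: M = 1.84×10⁻³
  soda-lime glass: M = 1.63×10⁻³
  low-carbon steel: M = 0.747×10⁻³
CFRP laminate ranks first.

CFRP laminate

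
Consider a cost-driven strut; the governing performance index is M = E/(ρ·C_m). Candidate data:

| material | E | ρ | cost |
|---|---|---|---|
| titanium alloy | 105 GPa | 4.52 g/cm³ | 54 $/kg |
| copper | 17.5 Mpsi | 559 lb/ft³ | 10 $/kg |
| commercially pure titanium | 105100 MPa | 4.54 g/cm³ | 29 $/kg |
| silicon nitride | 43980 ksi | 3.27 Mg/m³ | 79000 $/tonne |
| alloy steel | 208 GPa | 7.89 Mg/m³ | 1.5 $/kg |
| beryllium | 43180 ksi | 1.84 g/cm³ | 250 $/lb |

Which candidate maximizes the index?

alloy steel

In SI units:
  titanium alloy: E = 105.0 GPa, ρ = 4520 kg/m³, cost = 54.00 $/kg
  copper: E = 120.7 GPa, ρ = 8954 kg/m³, cost = 10.00 $/kg
  commercially pure titanium: E = 105.1 GPa, ρ = 4540 kg/m³, cost = 29.00 $/kg
  silicon nitride: E = 303.2 GPa, ρ = 3270 kg/m³, cost = 79.00 $/kg
  alloy steel: E = 208.0 GPa, ρ = 7890 kg/m³, cost = 1.500 $/kg
  beryllium: E = 297.7 GPa, ρ = 1840 kg/m³, cost = 551.1 $/kg
  alloy steel: M = 17.6 MN·m per $
  copper: M = 1.35 MN·m per $
  silicon nitride: M = 1.17 MN·m per $
  commercially pure titanium: M = 0.798 MN·m per $
  titanium alloy: M = 0.430 MN·m per $
  beryllium: M = 0.294 MN·m per $
Highest index: alloy steel.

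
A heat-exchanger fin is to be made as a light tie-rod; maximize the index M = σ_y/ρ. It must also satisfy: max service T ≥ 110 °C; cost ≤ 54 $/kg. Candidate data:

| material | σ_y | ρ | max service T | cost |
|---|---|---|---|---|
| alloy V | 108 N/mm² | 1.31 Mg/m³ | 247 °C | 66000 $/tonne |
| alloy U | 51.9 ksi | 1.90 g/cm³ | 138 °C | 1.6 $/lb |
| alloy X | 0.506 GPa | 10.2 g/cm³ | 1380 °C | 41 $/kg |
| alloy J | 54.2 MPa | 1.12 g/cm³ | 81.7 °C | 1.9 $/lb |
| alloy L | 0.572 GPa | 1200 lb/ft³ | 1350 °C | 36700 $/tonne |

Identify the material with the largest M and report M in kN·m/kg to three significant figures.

alloy U, M = 188 kN·m/kg

Screen on constraints: max service T ≥ 110 °C; cost ≤ 54 $/kg. Survivors: alloy U, alloy X, alloy L.
Convert each candidate to consistent units, then evaluate M:
  alloy U: σ_y = 357.8 MPa, ρ = 1900 kg/m³
  alloy X: σ_y = 506.0 MPa, ρ = 10200 kg/m³
  alloy L: σ_y = 572.0 MPa, ρ = 19220 kg/m³
  alloy U: M = 188 kN·m/kg
  alloy X: M = 49.6 kN·m/kg
  alloy L: M = 29.8 kN·m/kg
Alloy U ranks first.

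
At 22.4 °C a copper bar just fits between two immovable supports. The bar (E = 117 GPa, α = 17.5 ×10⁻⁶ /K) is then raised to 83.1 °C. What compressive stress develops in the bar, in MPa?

124 MPa

ΔT = 60.70 K. Constrained thermal stress σ = E·α·ΔT = 117.0×10³ MPa × 17.5×10⁻⁶ × 60.70 = 124 MPa (compressive).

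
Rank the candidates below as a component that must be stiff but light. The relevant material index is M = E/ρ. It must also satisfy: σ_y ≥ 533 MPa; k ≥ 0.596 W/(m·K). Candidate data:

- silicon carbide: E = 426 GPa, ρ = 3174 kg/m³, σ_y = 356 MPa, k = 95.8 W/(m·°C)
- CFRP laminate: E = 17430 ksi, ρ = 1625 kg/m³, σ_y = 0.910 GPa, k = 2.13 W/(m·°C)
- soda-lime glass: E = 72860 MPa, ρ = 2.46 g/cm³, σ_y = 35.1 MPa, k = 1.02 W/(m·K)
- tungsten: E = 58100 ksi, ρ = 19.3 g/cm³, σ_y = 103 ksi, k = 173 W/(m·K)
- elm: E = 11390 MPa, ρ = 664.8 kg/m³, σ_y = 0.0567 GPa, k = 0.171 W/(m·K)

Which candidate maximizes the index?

CFRP laminate

Screen on constraints: σ_y ≥ 533 MPa; k ≥ 0.596 W/(m·K). Survivors: CFRP laminate, tungsten.
Putting every candidate on a common basis:
  CFRP laminate: E = 120.2 GPa, ρ = 1625 kg/m³
  tungsten: E = 400.6 GPa, ρ = 19300 kg/m³
  CFRP laminate: M = 74.0 MN·m/kg
  tungsten: M = 20.8 MN·m/kg
Highest index: CFRP laminate.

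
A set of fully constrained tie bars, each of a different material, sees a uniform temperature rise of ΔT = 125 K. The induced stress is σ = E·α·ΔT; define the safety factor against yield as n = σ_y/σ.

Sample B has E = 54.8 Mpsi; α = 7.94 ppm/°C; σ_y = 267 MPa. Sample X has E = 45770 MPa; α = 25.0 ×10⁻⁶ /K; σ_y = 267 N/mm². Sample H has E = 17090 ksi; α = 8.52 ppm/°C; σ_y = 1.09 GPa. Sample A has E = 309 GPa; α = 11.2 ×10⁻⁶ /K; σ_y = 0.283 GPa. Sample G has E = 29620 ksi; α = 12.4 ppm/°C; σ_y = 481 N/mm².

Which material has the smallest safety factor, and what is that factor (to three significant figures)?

Per material, after unit conversion:
  sample B: E = 377.8, α = 7.94, σ_y = 267.0 → σ = 375 MPa, n = 0.712
  sample X: E = 45.77, α = 25.0, σ_y = 267.0 → σ = 143 MPa, n = 1.87
  sample H: E = 117.8, α = 8.52, σ_y = 1090 → σ = 125 MPa, n = 8.69
  sample A: E = 309.0, α = 11.2, σ_y = 283.0 → σ = 433 MPa, n = 0.654
  sample G: E = 204.2, α = 12.4, σ_y = 481.0 → σ = 317 MPa, n = 1.52
The minimum is sample A at n = 0.654.

sample A, n = 0.654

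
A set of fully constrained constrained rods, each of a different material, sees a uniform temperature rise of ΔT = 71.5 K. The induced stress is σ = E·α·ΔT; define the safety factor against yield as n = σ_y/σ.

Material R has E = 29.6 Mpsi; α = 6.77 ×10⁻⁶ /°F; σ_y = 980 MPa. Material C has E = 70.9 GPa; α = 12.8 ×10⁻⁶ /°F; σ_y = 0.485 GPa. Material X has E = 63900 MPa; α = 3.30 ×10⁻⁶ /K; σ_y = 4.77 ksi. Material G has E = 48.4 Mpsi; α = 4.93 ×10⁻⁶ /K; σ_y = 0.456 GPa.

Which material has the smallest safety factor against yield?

material X

In consistent units (E in GPa, α in ×10⁻⁶/K, σ_y in MPa):
  material R: E = 204.1, α = 12.2, σ_y = 980.0 → σ = 178 MPa, n = 5.51
  material C: E = 70.90, α = 23.0, σ_y = 485.0 → σ = 117 MPa, n = 4.15
  material X: E = 63.90, α = 3.30, σ_y = 32.89 → σ = 15.1 MPa, n = 2.18
  material G: E = 333.7, α = 4.93, σ_y = 456.0 → σ = 118 MPa, n = 3.88
Material X has the lowest safety factor, n = 2.18.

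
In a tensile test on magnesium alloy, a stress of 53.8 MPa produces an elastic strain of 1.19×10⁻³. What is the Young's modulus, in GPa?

E = σ/ε = 53.8 MPa / 1.19×10⁻³ = 45210 MPa = 45.2 GPa.

45.2 GPa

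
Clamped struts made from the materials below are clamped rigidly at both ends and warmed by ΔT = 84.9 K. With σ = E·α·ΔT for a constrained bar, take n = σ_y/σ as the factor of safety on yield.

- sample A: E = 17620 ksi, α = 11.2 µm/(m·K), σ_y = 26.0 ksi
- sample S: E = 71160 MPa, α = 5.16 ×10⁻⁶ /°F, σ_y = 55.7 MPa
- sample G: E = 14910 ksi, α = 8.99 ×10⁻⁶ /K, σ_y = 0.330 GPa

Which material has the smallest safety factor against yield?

With everything in SI (GPa, ×10⁻⁶/K, MPa):
  sample A: E = 121.5, α = 11.2, σ_y = 179.3 → σ = 116 MPa, n = 1.55
  sample S: E = 71.16, α = 9.29, σ_y = 55.70 → σ = 56.1 MPa, n = 0.993
  sample G: E = 102.8, α = 8.99, σ_y = 330.0 → σ = 78.5 MPa, n = 4.21
The minimum is sample S at n = 0.993.

sample S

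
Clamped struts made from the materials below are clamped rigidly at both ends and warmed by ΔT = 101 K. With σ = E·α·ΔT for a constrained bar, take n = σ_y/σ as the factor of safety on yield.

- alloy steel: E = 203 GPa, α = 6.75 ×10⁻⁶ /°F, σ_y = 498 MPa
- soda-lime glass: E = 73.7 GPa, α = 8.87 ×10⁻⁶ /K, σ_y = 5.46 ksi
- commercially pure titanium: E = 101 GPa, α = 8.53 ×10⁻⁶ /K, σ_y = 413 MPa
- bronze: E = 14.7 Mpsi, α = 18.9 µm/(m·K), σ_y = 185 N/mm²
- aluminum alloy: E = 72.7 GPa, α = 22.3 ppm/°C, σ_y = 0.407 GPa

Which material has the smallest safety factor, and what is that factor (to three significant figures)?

Converting E to GPa, α to ×10⁻⁶/K, σ_y to MPa, then σ and n for each:
  alloy steel: E = 203.0, α = 12.1, σ_y = 498.0 → σ = 249 MPa, n = 2.00
  soda-lime glass: E = 73.70, α = 8.87, σ_y = 37.65 → σ = 66.0 MPa, n = 0.570
  commercially pure titanium: E = 101.0, α = 8.53, σ_y = 413.0 → σ = 87.0 MPa, n = 4.75
  bronze: E = 101.4, α = 18.9, σ_y = 185.0 → σ = 193 MPa, n = 0.956
  aluminum alloy: E = 72.70, α = 22.3, σ_y = 407.0 → σ = 164 MPa, n = 2.49
Soda-lime glass has the lowest safety factor, n = 0.570.

soda-lime glass, n = 0.570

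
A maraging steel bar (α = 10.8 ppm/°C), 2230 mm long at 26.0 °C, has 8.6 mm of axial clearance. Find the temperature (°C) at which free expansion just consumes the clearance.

α·L₀·ΔT = 8.6 mm ⇒ ΔT = 8.6 / (10.8×10⁻⁶ × 2230.0) = 357.1 K.
T = 26.0 + 357.1 = 383.1 °C.

383 °C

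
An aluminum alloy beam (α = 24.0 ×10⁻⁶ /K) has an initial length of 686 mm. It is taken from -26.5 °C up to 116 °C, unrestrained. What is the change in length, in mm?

ΔT = 116 − (-26.5) = 142.5 K.
ΔL = α·L₀·ΔT = 24.0×10⁻⁶ × 686 mm × 142.5 K = 2.35 mm.

2.35 mm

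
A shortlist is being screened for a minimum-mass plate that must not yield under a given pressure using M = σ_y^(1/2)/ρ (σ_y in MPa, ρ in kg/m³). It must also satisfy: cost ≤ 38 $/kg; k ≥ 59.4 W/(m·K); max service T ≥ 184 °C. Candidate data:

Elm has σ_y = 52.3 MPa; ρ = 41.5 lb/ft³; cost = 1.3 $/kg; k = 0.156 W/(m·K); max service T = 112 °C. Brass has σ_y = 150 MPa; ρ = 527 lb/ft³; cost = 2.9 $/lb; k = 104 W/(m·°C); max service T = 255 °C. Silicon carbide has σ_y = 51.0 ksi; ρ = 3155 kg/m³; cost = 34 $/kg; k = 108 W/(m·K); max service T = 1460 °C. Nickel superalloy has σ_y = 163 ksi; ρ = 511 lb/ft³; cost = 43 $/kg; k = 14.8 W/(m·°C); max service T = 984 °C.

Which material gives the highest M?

silicon carbide

Screen on constraints: cost ≤ 38 $/kg; k ≥ 59.4 W/(m·K); max service T ≥ 184 °C. Survivors: brass, silicon carbide.
Normalizing units and computing the index:
  brass: σ_y = 150.0 MPa, ρ = 8442 kg/m³
  silicon carbide: σ_y = 351.6 MPa, ρ = 3155 kg/m³
  silicon carbide: M = 5.94×10⁻³
  brass: M = 1.45×10⁻³
The maximum is for silicon carbide.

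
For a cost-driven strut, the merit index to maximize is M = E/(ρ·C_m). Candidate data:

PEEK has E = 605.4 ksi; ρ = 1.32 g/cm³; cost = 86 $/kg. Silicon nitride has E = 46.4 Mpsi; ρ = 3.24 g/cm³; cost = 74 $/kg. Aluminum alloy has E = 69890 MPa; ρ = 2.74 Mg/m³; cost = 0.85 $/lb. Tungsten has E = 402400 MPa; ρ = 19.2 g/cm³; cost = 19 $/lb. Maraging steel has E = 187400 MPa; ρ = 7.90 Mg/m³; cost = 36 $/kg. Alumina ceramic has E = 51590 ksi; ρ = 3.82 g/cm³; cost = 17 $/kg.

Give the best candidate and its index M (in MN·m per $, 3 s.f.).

aluminum alloy, M = 13.6 MN·m per $

Normalizing units and computing the index:
  PEEK: E = 4.174 GPa, ρ = 1320 kg/m³, cost = 86.00 $/kg
  silicon nitride: E = 319.9 GPa, ρ = 3240 kg/m³, cost = 74.00 $/kg
  aluminum alloy: E = 69.89 GPa, ρ = 2740 kg/m³, cost = 1.874 $/kg
  tungsten: E = 402.4 GPa, ρ = 19200 kg/m³, cost = 41.89 $/kg
  maraging steel: E = 187.4 GPa, ρ = 7900 kg/m³, cost = 36.00 $/kg
  alumina ceramic: E = 355.7 GPa, ρ = 3820 kg/m³, cost = 17.00 $/kg
  aluminum alloy: M = 13.6 MN·m per $
  alumina ceramic: M = 5.48 MN·m per $
  silicon nitride: M = 1.33 MN·m per $
  maraging steel: M = 0.659 MN·m per $
  tungsten: M = 0.500 MN·m per $
  PEEK: M = 0.0368 MN·m per $
Aluminum alloy has the largest M.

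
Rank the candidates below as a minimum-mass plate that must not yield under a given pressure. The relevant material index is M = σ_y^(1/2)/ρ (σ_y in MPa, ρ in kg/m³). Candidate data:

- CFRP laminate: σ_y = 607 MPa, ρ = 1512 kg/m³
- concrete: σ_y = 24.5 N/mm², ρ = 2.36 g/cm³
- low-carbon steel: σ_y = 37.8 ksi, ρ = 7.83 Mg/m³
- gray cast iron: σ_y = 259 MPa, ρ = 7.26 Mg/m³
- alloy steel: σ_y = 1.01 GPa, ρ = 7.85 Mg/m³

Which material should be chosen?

CFRP laminate

After converting to SI:
  CFRP laminate: σ_y = 607.0 MPa, ρ = 1512 kg/m³
  concrete: σ_y = 24.50 MPa, ρ = 2360 kg/m³
  low-carbon steel: σ_y = 260.6 MPa, ρ = 7830 kg/m³
  gray cast iron: σ_y = 259.0 MPa, ρ = 7260 kg/m³
  alloy steel: σ_y = 1010 MPa, ρ = 7850 kg/m³
  CFRP laminate: M = 16.3×10⁻³
  alloy steel: M = 4.05×10⁻³
  gray cast iron: M = 2.22×10⁻³
  concrete: M = 2.10×10⁻³
  low-carbon steel: M = 2.06×10⁻³
CFRP laminate has the largest M.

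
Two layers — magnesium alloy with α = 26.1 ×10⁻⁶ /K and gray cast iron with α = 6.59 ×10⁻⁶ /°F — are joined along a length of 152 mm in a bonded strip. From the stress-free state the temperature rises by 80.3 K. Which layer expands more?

magnesium alloy

gray cast iron: α = 6.59×10⁻⁶/°F × 9/5 = 11.9×10⁻⁶/K.
α(magnesium alloy) = 26.1×10⁻⁶/K vs α(gray cast iron) = 11.9×10⁻⁶/K.
Higher α expands more for the same ΔT: magnesium alloy.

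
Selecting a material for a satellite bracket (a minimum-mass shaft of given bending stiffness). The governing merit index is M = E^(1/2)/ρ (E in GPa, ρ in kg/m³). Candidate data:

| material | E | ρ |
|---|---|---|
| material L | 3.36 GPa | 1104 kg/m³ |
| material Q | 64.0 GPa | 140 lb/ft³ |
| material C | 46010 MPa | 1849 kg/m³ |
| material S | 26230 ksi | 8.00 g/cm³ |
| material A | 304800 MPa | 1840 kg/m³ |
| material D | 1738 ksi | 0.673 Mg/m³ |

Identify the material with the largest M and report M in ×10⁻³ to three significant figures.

Normalizing units and computing the index:
  material L: E = 3.360 GPa, ρ = 1104 kg/m³
  material Q: E = 64.00 GPa, ρ = 2243 kg/m³
  material C: E = 46.01 GPa, ρ = 1849 kg/m³
  material S: E = 180.8 GPa, ρ = 8000 kg/m³
  material A: E = 304.8 GPa, ρ = 1840 kg/m³
  material D: E = 11.98 GPa, ρ = 673.0 kg/m³
  material A: M = 9.49×10⁻³
  material D: M = 5.14×10⁻³
  material C: M = 3.67×10⁻³
  material Q: M = 3.57×10⁻³
  material S: M = 1.68×10⁻³
  material L: M = 1.66×10⁻³
Material A has the largest M.

material A, M = 9.49×10⁻³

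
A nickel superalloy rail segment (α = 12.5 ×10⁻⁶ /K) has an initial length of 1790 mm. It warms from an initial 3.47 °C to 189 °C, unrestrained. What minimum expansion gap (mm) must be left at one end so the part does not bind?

ΔT = 189 − 3.47 = 185.5 K.
ΔL = α·L₀·ΔT = 12.5×10⁻⁶ × 1790 mm × 185.5 K = 4.15 mm.

4.15 mm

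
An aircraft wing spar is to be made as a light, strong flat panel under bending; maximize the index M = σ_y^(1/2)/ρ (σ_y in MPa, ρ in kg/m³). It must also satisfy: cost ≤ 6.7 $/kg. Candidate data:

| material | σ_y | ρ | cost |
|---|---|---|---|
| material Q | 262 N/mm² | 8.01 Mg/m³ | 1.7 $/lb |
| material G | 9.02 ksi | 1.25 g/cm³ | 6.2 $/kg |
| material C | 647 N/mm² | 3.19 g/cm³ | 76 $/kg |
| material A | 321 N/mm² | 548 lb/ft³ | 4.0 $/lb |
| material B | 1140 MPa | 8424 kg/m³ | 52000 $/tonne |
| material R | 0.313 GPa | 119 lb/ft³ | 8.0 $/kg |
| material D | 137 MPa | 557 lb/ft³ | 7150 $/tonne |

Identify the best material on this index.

Screen on constraints: cost ≤ 6.7 $/kg. Survivors: material Q, material G.
Normalizing units and computing the index:
  material Q: σ_y = 262.0 MPa, ρ = 8010 kg/m³
  material G: σ_y = 62.19 MPa, ρ = 1250 kg/m³
  material G: M = 6.31×10⁻³
  material Q: M = 2.02×10⁻³
Highest index: material G.

material G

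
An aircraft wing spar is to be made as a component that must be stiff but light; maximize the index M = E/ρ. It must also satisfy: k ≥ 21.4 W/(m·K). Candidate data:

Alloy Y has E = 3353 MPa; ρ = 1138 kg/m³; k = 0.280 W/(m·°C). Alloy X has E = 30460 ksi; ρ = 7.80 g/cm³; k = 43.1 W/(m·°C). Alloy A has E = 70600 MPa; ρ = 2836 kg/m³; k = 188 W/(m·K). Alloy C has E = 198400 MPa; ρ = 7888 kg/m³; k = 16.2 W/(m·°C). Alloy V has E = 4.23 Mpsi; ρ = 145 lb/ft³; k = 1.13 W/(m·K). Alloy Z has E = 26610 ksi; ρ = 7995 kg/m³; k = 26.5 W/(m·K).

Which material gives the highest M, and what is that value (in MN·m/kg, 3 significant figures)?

Screen on constraints: k ≥ 21.4 W/(m·K). Survivors: alloy X, alloy A, alloy Z.
Normalizing units and computing the index:
  alloy X: E = 210.0 GPa, ρ = 7800 kg/m³
  alloy A: E = 70.60 GPa, ρ = 2836 kg/m³
  alloy Z: E = 183.5 GPa, ρ = 7995 kg/m³
  alloy X: M = 26.9 MN·m/kg
  alloy A: M = 24.9 MN·m/kg
  alloy Z: M = 22.9 MN·m/kg
Alloy X ranks first.

alloy X, M = 26.9 MN·m/kg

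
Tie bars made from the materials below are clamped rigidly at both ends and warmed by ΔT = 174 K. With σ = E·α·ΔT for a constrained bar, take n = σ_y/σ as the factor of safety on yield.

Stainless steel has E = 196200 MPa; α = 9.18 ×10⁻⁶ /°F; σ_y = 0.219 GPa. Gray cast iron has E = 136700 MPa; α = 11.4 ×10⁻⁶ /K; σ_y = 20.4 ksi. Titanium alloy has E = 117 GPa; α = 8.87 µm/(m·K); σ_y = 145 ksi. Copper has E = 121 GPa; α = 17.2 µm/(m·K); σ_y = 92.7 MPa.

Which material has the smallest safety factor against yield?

Converting E to GPa, α to ×10⁻⁶/K, σ_y to MPa, then σ and n for each:
  stainless steel: E = 196.2, α = 16.5, σ_y = 219.0 → σ = 564 MPa, n = 0.388
  gray cast iron: E = 136.7, α = 11.4, σ_y = 140.7 → σ = 271 MPa, n = 0.519
  titanium alloy: E = 117.0, α = 8.87, σ_y = 999.7 → σ = 181 MPa, n = 5.54
  copper: E = 121.0, α = 17.2, σ_y = 92.70 → σ = 362 MPa, n = 0.256
The minimum is copper at n = 0.256.

copper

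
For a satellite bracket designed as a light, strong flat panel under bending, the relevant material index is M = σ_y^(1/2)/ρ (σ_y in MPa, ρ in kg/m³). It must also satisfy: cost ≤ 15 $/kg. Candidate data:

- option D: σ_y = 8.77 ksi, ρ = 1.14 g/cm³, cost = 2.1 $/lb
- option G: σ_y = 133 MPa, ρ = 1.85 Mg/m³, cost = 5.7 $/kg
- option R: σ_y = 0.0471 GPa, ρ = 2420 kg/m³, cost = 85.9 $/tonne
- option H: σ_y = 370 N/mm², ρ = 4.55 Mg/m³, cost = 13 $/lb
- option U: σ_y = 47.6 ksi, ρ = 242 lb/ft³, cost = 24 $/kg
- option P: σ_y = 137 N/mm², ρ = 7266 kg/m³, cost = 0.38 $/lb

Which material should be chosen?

Screen on constraints: cost ≤ 15 $/kg. Survivors: option D, option G, option R, option P.
After converting to SI:
  option D: σ_y = 60.47 MPa, ρ = 1140 kg/m³
  option G: σ_y = 133.0 MPa, ρ = 1850 kg/m³
  option R: σ_y = 47.10 MPa, ρ = 2420 kg/m³
  option P: σ_y = 137.0 MPa, ρ = 7266 kg/m³
  option D: M = 6.82×10⁻³
  option G: M = 6.23×10⁻³
  option R: M = 2.84×10⁻³
  option P: M = 1.61×10⁻³
Highest index: option D.

option D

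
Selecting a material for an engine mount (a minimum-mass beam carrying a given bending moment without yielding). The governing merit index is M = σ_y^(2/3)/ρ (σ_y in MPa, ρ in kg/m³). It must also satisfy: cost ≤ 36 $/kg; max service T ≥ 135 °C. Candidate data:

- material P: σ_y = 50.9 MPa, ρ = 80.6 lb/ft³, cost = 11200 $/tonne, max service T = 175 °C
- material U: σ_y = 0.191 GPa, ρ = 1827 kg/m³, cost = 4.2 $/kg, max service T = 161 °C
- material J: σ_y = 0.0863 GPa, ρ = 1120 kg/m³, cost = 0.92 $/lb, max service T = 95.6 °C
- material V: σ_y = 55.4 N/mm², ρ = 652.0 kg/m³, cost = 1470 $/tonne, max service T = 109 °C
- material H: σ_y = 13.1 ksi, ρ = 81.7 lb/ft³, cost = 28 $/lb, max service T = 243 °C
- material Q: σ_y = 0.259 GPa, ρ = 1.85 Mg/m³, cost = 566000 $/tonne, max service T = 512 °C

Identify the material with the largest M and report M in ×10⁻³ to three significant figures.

Screen on constraints: cost ≤ 36 $/kg; max service T ≥ 135 °C. Survivors: material P, material U.
Convert each candidate to consistent units, then evaluate M:
  material P: σ_y = 50.90 MPa, ρ = 1291 kg/m³
  material U: σ_y = 191.0 MPa, ρ = 1827 kg/m³
  material U: M = 18.2×10⁻³
  material P: M = 10.6×10⁻³
Highest index: material U.

material U, M = 18.2×10⁻³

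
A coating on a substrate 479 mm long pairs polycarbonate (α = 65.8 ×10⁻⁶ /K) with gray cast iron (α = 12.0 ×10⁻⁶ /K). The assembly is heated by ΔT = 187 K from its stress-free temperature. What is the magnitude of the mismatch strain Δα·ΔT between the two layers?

Δα = |65.8 − 12.0|×10⁻⁶/K = 53.8×10⁻⁶/K.
Mismatch strain = Δα·ΔT = 53.8×10⁻⁶ × 187.0 = 0.0101.

0.0101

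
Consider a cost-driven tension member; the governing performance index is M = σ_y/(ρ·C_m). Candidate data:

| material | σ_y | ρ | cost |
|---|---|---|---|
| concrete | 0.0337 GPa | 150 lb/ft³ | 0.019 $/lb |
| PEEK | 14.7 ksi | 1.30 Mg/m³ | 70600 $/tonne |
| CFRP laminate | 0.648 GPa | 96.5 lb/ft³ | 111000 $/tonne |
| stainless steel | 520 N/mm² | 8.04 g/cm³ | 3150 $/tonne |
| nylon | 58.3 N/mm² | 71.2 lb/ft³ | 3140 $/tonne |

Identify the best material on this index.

concrete

Normalizing units and computing the index:
  concrete: σ_y = 33.70 MPa, ρ = 2403 kg/m³, cost = 0.04189 $/kg
  PEEK: σ_y = 101.4 MPa, ρ = 1300 kg/m³, cost = 70.60 $/kg
  CFRP laminate: σ_y = 648.0 MPa, ρ = 1546 kg/m³, cost = 111.0 $/kg
  stainless steel: σ_y = 520.0 MPa, ρ = 8040 kg/m³, cost = 3.150 $/kg
  nylon: σ_y = 58.30 MPa, ρ = 1141 kg/m³, cost = 3.140 $/kg
  concrete: M = 335 kN·m per $
  stainless steel: M = 20.5 kN·m per $
  nylon: M = 16.3 kN·m per $
  CFRP laminate: M = 3.78 kN·m per $
  PEEK: M = 1.10 kN·m per $
The maximum is for concrete.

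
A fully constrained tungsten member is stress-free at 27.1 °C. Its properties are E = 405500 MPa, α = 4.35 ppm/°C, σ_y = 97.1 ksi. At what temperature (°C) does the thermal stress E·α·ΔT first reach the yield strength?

E = 405500 MPa = 405.5 GPa.
σ_y = 97.1 ksi = 669.5 MPa.
E·α·ΔT = 669.5 MPa ⇒ ΔT = 669.5 / (405.5×10³ × 4.35×10⁻⁶) = 379.5 K.
T = 27.1 + 379.5 = 406.6 °C.

407 °C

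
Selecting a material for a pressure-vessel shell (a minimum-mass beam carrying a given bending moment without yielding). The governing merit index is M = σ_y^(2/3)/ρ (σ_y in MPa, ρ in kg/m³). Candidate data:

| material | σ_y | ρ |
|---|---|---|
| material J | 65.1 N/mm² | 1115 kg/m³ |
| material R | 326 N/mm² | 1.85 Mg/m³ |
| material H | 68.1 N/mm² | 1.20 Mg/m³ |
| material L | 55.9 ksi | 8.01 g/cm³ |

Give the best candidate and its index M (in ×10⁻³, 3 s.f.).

Putting every candidate on a common basis:
  material J: σ_y = 65.10 MPa, ρ = 1115 kg/m³
  material R: σ_y = 326.0 MPa, ρ = 1850 kg/m³
  material H: σ_y = 68.10 MPa, ρ = 1200 kg/m³
  material L: σ_y = 385.4 MPa, ρ = 8010 kg/m³
  material R: M = 25.6×10⁻³
  material J: M = 14.5×10⁻³
  material H: M = 13.9×10⁻³
  material L: M = 6.61×10⁻³
Highest index: material R.

material R, M = 25.6×10⁻³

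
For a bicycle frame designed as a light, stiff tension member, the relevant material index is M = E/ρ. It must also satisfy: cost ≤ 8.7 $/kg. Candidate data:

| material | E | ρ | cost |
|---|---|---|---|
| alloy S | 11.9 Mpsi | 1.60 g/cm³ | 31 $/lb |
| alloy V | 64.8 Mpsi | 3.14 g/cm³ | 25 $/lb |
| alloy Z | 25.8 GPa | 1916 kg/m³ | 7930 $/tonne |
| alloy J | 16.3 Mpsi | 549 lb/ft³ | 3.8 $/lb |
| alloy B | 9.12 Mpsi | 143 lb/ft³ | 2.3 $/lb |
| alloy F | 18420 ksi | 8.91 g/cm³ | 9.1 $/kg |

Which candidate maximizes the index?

Screen on constraints: cost ≤ 8.7 $/kg. Survivors: alloy Z, alloy J, alloy B.
Normalizing units and computing the index:
  alloy Z: E = 25.80 GPa, ρ = 1916 kg/m³
  alloy J: E = 112.4 GPa, ρ = 8794 kg/m³
  alloy B: E = 62.88 GPa, ρ = 2291 kg/m³
  alloy B: M = 27.5 MN·m/kg
  alloy Z: M = 13.5 MN·m/kg
  alloy J: M = 12.8 MN·m/kg
The maximum is for alloy B.

alloy B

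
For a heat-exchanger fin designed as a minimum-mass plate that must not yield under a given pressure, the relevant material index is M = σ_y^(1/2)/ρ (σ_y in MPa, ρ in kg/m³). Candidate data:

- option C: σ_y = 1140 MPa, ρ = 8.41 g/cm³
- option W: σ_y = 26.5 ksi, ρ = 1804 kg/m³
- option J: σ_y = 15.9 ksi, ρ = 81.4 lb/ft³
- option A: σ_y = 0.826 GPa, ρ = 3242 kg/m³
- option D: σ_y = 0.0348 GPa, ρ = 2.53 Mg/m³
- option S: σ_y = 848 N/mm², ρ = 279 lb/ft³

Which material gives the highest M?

Convert each candidate to consistent units, then evaluate M:
  option C: σ_y = 1140 MPa, ρ = 8410 kg/m³
  option W: σ_y = 182.7 MPa, ρ = 1804 kg/m³
  option J: σ_y = 109.6 MPa, ρ = 1304 kg/m³
  option A: σ_y = 826.0 MPa, ρ = 3242 kg/m³
  option D: σ_y = 34.80 MPa, ρ = 2530 kg/m³
  option S: σ_y = 848.0 MPa, ρ = 4469 kg/m³
  option A: M = 8.86×10⁻³
  option J: M = 8.03×10⁻³
  option W: M = 7.49×10⁻³
  option S: M = 6.52×10⁻³
  option C: M = 4.01×10⁻³
  option D: M = 2.33×10⁻³
Highest index: option A.

option A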